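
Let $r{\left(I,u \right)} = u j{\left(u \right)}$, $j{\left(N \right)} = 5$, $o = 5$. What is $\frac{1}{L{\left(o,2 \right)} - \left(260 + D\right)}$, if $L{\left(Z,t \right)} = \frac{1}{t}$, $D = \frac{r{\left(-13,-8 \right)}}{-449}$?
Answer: $- \frac{898}{233111} \approx -0.0038522$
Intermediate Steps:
$r{\left(I,u \right)} = 5 u$ ($r{\left(I,u \right)} = u 5 = 5 u$)
$D = \frac{40}{449}$ ($D = \frac{5 \left(-8\right)}{-449} = \left(-40\right) \left(- \frac{1}{449}\right) = \frac{40}{449} \approx 0.089087$)
$\frac{1}{L{\left(o,2 \right)} - \left(260 + D\right)} = \frac{1}{\frac{1}{2} - \frac{116780}{449}} = \frac{1}{- \frac{233111}{898}} = - \frac{898}{233111}$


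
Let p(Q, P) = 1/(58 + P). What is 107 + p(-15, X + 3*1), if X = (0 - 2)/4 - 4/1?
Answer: 12093/113 ≈ 107.02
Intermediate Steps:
X = -9/2 (X = -2*¼ - 4*1 = -½ - 4 = -9/2 ≈ -4.5000)
107 + p(-15, X + 3*1) = 107 + 1/(58 + (-9/2 + 3*1)) = 107 + 1/(58 + (-9/2 + 3)) = 107 + 1/(58 - 3/2) = 107 + 1/(113/2) = 107 + 2/113 = 12093/113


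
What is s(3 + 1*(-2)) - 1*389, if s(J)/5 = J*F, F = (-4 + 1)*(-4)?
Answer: -329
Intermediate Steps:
F = 12 (F = -3*(-4) = 12)
s(J) = 60*J (s(J) = 5*(J*12) = 5*(12*J) = 60*J)
s(3 + 1*(-2)) - 1*389 = 60*(3 + 1*(-2)) - 1*389 = 60*(3 - 2) - 389 = 60*1 - 389 = 60 - 389 = -329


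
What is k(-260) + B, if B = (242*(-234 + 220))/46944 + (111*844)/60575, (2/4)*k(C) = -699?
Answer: -992801495201/710908200 ≈ -1396.5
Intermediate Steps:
k(C) = -1398 (k(C) = 2*(-699) = -1398)
B = 1048168399/710908200 (B = (242*(-14))*(1/46944) + 93684*(1/60575) = -3388*1/46944 + 93684/60575 = -847/11736 + 93684/60575 = 1048168399/710908200 ≈ 1.4744)
k(-260) + B = -1398 + 1048168399/710908200 = -992801495201/710908200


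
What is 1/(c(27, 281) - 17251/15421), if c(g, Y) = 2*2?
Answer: 15421/44433 ≈ 0.34706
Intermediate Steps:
c(g, Y) = 4
1/(c(27, 281) - 17251/15421) = 1/(4 - 17251/15421) = 1/(44433/15421) = 15421/44433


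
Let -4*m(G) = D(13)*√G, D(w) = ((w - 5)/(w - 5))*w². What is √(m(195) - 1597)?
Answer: √(-6388 - 169*√195)/2 ≈ 46.765*I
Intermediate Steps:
D(w) = w² (D(w) = ((-5 + w)/(-5 + w))*w² = 1*w² = w²)
m(G) = -169*√G/4 (m(G) = -13²*√G/4 = -169*√G/4)
√(m(195) - 1597) = √(-169*√195/4 - 1597) = √(-1597 - 169*√195/4)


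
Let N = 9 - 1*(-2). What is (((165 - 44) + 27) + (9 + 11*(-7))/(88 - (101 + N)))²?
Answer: 819025/36 ≈ 22751.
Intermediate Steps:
N = 11 (N = 9 + 2 = 11)
(((165 - 44) + 27) + (9 + 11*(-7))/(88 - (101 + N)))² = (((165 - 44) + 27) + (9 + 11*(-7))/(88 - (101 + 11)))² = ((121 + 27) + (9 - 77)/(88 - 1*112))² = (148 - 68/(88 - 112))² = (148 - 68/(-24))² = (148 - 68*(-1/24))² = (148 + 17/6)² = (905/6)² = 819025/36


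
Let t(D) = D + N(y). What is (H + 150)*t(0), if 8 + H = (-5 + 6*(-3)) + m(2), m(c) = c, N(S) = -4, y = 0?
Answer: -484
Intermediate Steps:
t(D) = -4 + D (t(D) = D - 4 = -4 + D)
H = -29 (H = -8 + ((-5 + 6*(-3)) + 2) = -8 + ((-5 - 18) + 2) = -8 + (-23 + 2) = -8 - 21 = -29)
(H + 150)*t(0) = (-29 + 150)*(-4 + 0) = 121*(-4) = -484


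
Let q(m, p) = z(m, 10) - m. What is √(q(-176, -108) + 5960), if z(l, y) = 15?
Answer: √6151 ≈ 78.428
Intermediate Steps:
q(m, p) = 15 - m
√(q(-176, -108) + 5960) = √((15 - 1*(-176)) + 5960) = √((15 + 176) + 5960) = √(191 + 5960) = √6151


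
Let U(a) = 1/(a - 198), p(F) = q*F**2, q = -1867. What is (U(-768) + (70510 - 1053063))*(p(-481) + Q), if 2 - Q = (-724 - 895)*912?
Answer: 58369027804019849/138 ≈ 4.2296e+14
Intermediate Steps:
Q = 1476530 (Q = 2 - (-724 - 895)*912 = 2 - (-1619)*912 = 2 - 1*(-1476528) = 2 + 1476528 = 1476530)
p(F) = -1867*F**2
U(a) = 1/(-198 + a)
(U(-768) + (70510 - 1053063))*(p(-481) + Q) = (1/(-198 - 768) + (70510 - 1053063))*(-1867*(-481)**2 + 1476530) = (1/(-966) - 982553)*(-1867*231361 + 1476530) = (-1/966 - 982553)*(-431950987 + 1476530) = -949146199/966*(-430474457) = 58369027804019849/138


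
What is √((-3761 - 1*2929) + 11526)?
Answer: 2*√1209 ≈ 69.541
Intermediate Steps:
√((-3761 - 1*2929) + 11526) = √((-3761 - 2929) + 11526) = √(-6690 + 11526) = √4836 = 2*√1209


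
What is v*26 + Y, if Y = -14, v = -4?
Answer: -118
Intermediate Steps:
v*26 + Y = -4*26 - 14 = -104 - 14 = -118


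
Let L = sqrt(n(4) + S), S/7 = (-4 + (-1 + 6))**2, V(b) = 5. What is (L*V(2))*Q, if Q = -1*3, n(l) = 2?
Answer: -45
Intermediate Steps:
S = 7 (S = 7*(-4 + (-1 + 6))**2 = 7*(-4 + 5)**2 = 7*1**2 = 7*1 = 7)
L = 3 (L = sqrt(2 + 7) = sqrt(9) = 3)
Q = -3
(L*V(2))*Q = (3*5)*(-3) = 15*(-3) = -45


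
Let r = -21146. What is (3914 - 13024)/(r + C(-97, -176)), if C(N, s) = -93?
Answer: 9110/21239 ≈ 0.42893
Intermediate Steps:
(3914 - 13024)/(r + C(-97, -176)) = (3914 - 13024)/(-21146 - 93) = -9110/(-21239) = -9110*(-1/21239) = 9110/21239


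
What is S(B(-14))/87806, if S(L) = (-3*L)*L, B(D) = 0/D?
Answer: 0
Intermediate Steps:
B(D) = 0
S(L) = -3*L**2
S(B(-14))/87806 = -3*0**2/87806 = -3*0*(1/87806) = 0*(1/87806) = 0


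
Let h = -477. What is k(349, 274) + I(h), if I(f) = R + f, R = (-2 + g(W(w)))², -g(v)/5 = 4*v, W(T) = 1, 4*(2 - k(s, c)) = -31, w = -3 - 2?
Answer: 67/4 ≈ 16.750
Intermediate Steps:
w = -5
k(s, c) = 39/4 (k(s, c) = 2 - ¼*(-31) = 2 + 31/4 = 39/4)
g(v) = -20*v
R = 484 (R = (-2 - 20*1)² = (-2 - 20)² = (-22)² = 484)
I(f) = 484 + f
k(349, 274) + I(h) = 39/4 + (484 - 477) = 39/4 + 7 = 67/4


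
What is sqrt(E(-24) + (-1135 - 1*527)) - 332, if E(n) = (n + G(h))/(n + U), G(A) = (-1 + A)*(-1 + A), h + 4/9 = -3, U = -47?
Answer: -332 + I*sqrt(678605078)/639 ≈ -332.0 + 40.767*I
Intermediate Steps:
h = -31/9 (h = -4/9 - 3 = -31/9 ≈ -3.4444)
G(A) = (-1 + A)**2
E(n) = (1600/81 + n)/(-47 + n) (E(n) = (n + (-1 - 31/9)**2)/(n - 47) = (n + (-40/9)**2)/(-47 + n) = (n + 1600/81)/(-47 + n) = (1600/81 + n)/(-47 + n))
sqrt(E(-24) + (-1135 - 1*527)) - 332 = sqrt((1600/81 - 24)/(-47 - 24) + (-1135 - 1*527)) - 332 = sqrt(-344/81/(-71) + (-1135 - 527)) - 332 = sqrt(-1/71*(-344/81) - 1662) - 332 = sqrt(344/5751 - 1662) - 332 = sqrt(-9557818/5751) - 332 = I*sqrt(678605078)/639 - 332 = -332 + I*sqrt(678605078)/639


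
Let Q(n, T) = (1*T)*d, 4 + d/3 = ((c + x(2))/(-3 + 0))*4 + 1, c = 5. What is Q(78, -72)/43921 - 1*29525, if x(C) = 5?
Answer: -1296763997/43921 ≈ -29525.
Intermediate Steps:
d = -49 (d = -12 + 3*(((5 + 5)/(-3 + 0))*4 + 1) = -12 + 3*((10/(-3))*4 + 1) = -12 + 3*((10*(-⅓))*4 + 1) = -12 + 3*(-10/3*4 + 1) = -12 + 3*(-40/3 + 1) = -12 + 3*(-37/3) = -12 - 37 = -49)
Q(n, T) = -49*T (Q(n, T) = (1*T)*(-49) = T*(-49) = -49*T)
Q(78, -72)/43921 - 1*29525 = -49*(-72)/43921 - 1*29525 = 3528*(1/43921) - 29525 = 3528/43921 - 29525 = -1296763997/43921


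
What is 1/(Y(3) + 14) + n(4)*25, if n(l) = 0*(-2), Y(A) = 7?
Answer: 1/21 ≈ 0.047619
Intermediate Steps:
n(l) = 0
1/(Y(3) + 14) + n(4)*25 = 1/(7 + 14) + 0*25 = 1/21 + 0 = 1/21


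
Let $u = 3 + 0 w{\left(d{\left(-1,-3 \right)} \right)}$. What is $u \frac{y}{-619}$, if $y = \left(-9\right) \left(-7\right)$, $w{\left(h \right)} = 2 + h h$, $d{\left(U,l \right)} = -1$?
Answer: $- \frac{189}{619} \approx -0.30533$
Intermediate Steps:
$w{\left(h \right)} = 2 + h^{2}$
$y = 63$
$u = 3$ ($u = 3 + 0 \left(2 + \left(-1\right)^{2}\right) = 3 + 0 \left(2 + 1\right) = 3 + 0 \cdot 3 = 3 + 0 = 3$)
$u \frac{y}{-619} = 3 \frac{63}{-619} = 3 \cdot 63 \left(- \frac{1}{619}\right) = 3 \left(- \frac{63}{619}\right) = - \frac{189}{619}$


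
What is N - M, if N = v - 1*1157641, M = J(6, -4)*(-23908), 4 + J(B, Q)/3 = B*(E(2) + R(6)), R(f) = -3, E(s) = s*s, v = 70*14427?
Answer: -4303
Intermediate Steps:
v = 1009890
E(s) = s**2
J(B, Q) = -12 + 3*B (J(B, Q) = -12 + 3*(B*(2**2 - 3)) = -12 + 3*(B*(4 - 3)) = -12 + 3*(B*1) = -12 + 3*B)
M = -143448 (M = (-12 + 3*6)*(-23908) = (-12 + 18)*(-23908) = 6*(-23908) = -143448)
N = -147751 (N = 1009890 - 1*1157641 = 1009890 - 1157641 = -147751)
N - M = -147751 - 1*(-143448) = -147751 + 143448 = -4303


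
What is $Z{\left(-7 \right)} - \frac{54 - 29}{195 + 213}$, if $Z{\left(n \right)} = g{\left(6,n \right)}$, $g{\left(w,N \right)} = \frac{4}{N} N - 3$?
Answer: $\frac{383}{408} \approx 0.93873$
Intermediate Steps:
$g{\left(w,N \right)} = 1$ ($g{\left(w,N \right)} = 4 - 3 = 1$)
$Z{\left(n \right)} = 1$
$Z{\left(-7 \right)} - \frac{54 - 29}{195 + 213} = 1 - \frac{54 - 29}{195 + 213} = 1 - \frac{25}{408} = \frac{383}{408}$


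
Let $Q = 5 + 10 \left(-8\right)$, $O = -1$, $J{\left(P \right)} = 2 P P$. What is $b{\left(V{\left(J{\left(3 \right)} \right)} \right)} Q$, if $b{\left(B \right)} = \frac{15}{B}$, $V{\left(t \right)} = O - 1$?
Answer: $\frac{1125}{2} \approx 562.5$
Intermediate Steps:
$J{\left(P \right)} = 2 P^{2}$
$V{\left(t \right)} = -2$ ($V{\left(t \right)} = -1 - 1 = -2$)
$Q = -75$ ($Q = 5 - 80 = -75$)
$b{\left(V{\left(J{\left(3 \right)} \right)} \right)} Q = \frac{15}{-2} \left(-75\right) = 15 \left(- \frac{1}{2}\right) \left(-75\right) = \left(- \frac{15}{2}\right) \left(-75\right) = \frac{1125}{2}$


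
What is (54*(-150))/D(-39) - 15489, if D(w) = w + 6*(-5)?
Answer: -353547/23 ≈ -15372.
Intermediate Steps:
D(w) = -30 + w (D(w) = w - 30 = -30 + w)
(54*(-150))/D(-39) - 15489 = (54*(-150))/(-30 - 39) - 15489 = -8100/(-69) - 15489 = -8100*(-1/69) - 15489 = 2700/23 - 15489 = -353547/23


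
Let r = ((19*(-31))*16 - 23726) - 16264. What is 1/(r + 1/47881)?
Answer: -47881/2365991733 ≈ -2.0237e-5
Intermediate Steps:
r = -49414 (r = (-589*16 - 23726) - 16264 = (-9424 - 23726) - 16264 = -33150 - 16264 = -49414)
1/(r + 1/47881) = 1/(-49414 + 1/47881) = 1/(-2365991733/47881) = -47881/2365991733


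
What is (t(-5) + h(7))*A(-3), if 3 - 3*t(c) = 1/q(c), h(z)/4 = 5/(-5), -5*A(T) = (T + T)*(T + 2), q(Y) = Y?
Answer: 88/25 ≈ 3.5200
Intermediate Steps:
A(T) = -2*T*(2 + T)/5 (A(T) = -(T + T)*(T + 2)/5 = -2*T*(2 + T)/5)
h(z) = -4 (h(z) = 4*(5/(-5)) = 4*(5*(-⅕)) = 4*(-1) = -4)
t(c) = 1 - 1/(3*c)
(t(-5) + h(7))*A(-3) = ((-⅓ - 5)/(-5) - 4)*(-⅖*(-3)*(2 - 3)) = (-⅕*(-16/3) - 4)*(-⅖*(-3)*(-1)) = (16/15 - 4)*(-6/5) = -44/15*(-6/5) = 88/25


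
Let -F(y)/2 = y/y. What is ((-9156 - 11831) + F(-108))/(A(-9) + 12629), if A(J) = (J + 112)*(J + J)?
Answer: -20989/10775 ≈ -1.9479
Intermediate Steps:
A(J) = 2*J*(112 + J) (A(J) = (112 + J)*(2*J) = 2*J*(112 + J))
F(y) = -2 (F(y) = -2*y/y = -2*1 = -2)
((-9156 - 11831) + F(-108))/(A(-9) + 12629) = ((-9156 - 11831) - 2)/(2*(-9)*(112 - 9) + 12629) = (-20987 - 2)/(2*(-9)*103 + 12629) = -20989/(-1854 + 12629) = -20989/10775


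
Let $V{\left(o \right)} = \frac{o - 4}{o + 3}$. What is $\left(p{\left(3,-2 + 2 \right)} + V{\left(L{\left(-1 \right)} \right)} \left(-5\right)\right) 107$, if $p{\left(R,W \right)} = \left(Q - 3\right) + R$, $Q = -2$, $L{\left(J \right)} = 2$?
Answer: $0$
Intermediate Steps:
$V{\left(o \right)} = \frac{-4 + o}{3 + o}$
$p{\left(R,W \right)} = -5 + R$ ($p{\left(R,W \right)} = \left(-2 - 3\right) + R = -5 + R$)
$\left(p{\left(3,-2 + 2 \right)} + V{\left(L{\left(-1 \right)} \right)} \left(-5\right)\right) 107 = \left(\left(-5 + 3\right) + \frac{-4 + 2}{3 + 2} \left(-5\right)\right) 107 = \left(-2 + \frac{1}{5} \left(-2\right) \left(-5\right)\right) 107 = \left(-2 - -2\right) 107 = \left(-2 + 2\right) 107 = 0 \cdot 107 = 0$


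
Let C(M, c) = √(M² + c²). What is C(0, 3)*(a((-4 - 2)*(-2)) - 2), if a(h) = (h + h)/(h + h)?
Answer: -3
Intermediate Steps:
a(h) = 1 (a(h) = (2*h)/((2*h)) = (2*h)*(1/(2*h)) = 1)
C(0, 3)*(a((-4 - 2)*(-2)) - 2) = √(0² + 3²)*(1 - 2) = √(0 + 9)*(-1) = √9*(-1) = 3*(-1) = -3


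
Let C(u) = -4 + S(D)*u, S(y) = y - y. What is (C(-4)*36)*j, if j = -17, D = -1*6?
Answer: 2448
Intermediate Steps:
D = -6
S(y) = 0
C(u) = -4 (C(u) = -4 + 0*u = -4 + 0 = -4)
(C(-4)*36)*j = -4*36*(-17) = -144*(-17) = 2448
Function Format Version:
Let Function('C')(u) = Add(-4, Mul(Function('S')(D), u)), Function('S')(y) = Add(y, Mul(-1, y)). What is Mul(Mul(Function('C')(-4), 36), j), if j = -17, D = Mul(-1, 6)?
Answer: 2448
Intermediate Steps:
D = -6
Function('S')(y) = 0
Function('C')(u) = -4 (Function('C')(u) = Add(-4, Mul(0, u)) = Add(-4, 0) = -4)
Mul(Mul(Function('C')(-4), 36), j) = Mul(Mul(-4, 36), -17) = Mul(-144, -17) = 2448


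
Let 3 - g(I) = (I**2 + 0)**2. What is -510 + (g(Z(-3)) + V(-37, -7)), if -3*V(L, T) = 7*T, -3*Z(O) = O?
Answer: -1475/3 ≈ -491.67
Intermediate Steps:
Z(O) = -O/3
V(L, T) = -7*T/3
g(I) = 3 - I**4 (g(I) = 3 - (I**2 + 0)**2 = 3 - (I**2)**2 = 3 - I**4)
-510 + (g(Z(-3)) + V(-37, -7)) = -510 + ((3 - (-1/3*(-3))**4) - 7/3*(-7)) = -510 + ((3 - 1*1**4) + 49/3) = -510 + ((3 - 1*1) + 49/3) = -510 + ((3 - 1) + 49/3) = -510 + (2 + 49/3) = -510 + 55/3 = -1475/3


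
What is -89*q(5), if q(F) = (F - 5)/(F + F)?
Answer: 0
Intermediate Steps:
q(F) = (-5 + F)/(2*F) (q(F) = (-5 + F)/((2*F)) = (-5 + F)*(1/(2*F)) = (-5 + F)/(2*F))
-89*q(5) = -89*(-5 + 5)/(2*5) = -89*0/(2*5) = -89*0 = 0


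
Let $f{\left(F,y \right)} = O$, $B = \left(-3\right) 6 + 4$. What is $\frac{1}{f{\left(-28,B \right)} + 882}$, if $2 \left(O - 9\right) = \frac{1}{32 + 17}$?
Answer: $\frac{98}{87319} \approx 0.0011223$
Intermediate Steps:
$B = -14$ ($B = -18 + 4 = -14$)
$O = \frac{883}{98}$ ($O = 9 + \frac{1}{2 \left(32 + 17\right)} = 9 + \frac{1}{2 \cdot 49} = 9 + \frac{1}{2} \cdot \frac{1}{49} = 9 + \frac{1}{98} = \frac{883}{98} \approx 9.0102$)
$f{\left(F,y \right)} = \frac{883}{98}$
$\frac{1}{f{\left(-28,B \right)} + 882} = \frac{1}{\frac{883}{98} + 882} = \frac{1}{\frac{87319}{98}} = \frac{98}{87319}$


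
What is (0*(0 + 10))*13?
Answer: 0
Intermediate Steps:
(0*(0 + 10))*13 = (0*10)*13 = 0*13 = 0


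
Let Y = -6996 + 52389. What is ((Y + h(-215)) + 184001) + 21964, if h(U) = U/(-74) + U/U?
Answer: 18600781/74 ≈ 2.5136e+5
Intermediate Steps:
h(U) = 1 - U/74 (h(U) = U*(-1/74) + 1 = -U/74 + 1 = 1 - U/74)
Y = 45393
((Y + h(-215)) + 184001) + 21964 = ((45393 + (1 - 1/74*(-215))) + 184001) + 21964 = ((45393 + (1 + 215/74)) + 184001) + 21964 = ((45393 + 289/74) + 184001) + 21964 = (3359371/74 + 184001) + 21964 = 16975445/74 + 21964 = 18600781/74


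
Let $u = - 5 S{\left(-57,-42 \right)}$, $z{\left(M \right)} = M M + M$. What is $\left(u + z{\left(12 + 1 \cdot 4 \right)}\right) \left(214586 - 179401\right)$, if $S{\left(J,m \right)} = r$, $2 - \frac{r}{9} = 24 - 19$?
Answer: $14320295$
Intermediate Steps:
$r = -27$ ($r = 18 - 9 \left(24 - 19\right) = 18 - 45 = -27$)
$z{\left(M \right)} = M + M^{2}$ ($z{\left(M \right)} = M^{2} + M = M + M^{2}$)
$S{\left(J,m \right)} = -27$
$u = 135$ ($u = \left(-5\right) \left(-27\right) = 135$)
$\left(u + z{\left(12 + 1 \cdot 4 \right)}\right) \left(214586 - 179401\right) = \left(135 + \left(12 + 1 \cdot 4\right) \left(1 + \left(12 + 1 \cdot 4\right)\right)\right) \left(214586 - 179401\right) = \left(135 + \left(12 + 4\right) \left(1 + \left(12 + 4\right)\right)\right) 35185 = \left(135 + 16 \left(1 + 16\right)\right) 35185 = \left(135 + 16 \cdot 17\right) 35185 = \left(135 + 272\right) 35185 = 407 \cdot 35185 = 14320295$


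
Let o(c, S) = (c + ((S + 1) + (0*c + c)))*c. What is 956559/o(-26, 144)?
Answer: -318853/806 ≈ -395.60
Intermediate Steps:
o(c, S) = c*(1 + S + 2*c) (o(c, S) = (c + ((1 + S) + (0 + c)))*c = (c + ((1 + S) + c))*c = (c + (1 + S + c))*c = (1 + S + 2*c)*c = c*(1 + S + 2*c))
956559/o(-26, 144) = 956559/((-26*(1 + 144 + 2*(-26)))) = 956559/((-26*(1 + 144 - 52))) = 956559/((-26*93)) = 956559/(-2418) = 956559*(-1/2418) = -318853/806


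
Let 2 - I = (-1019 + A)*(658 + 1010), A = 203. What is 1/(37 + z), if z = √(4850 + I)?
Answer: -37/1364571 + 2*√341485/1364571 ≈ 0.00082937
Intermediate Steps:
I = 1361090 (I = 2 - (-1019 + 203)*(658 + 1010) = 2 - (-816)*1668 = 2 - 1*(-1361088) = 2 + 1361088 = 1361090)
z = 2*√341485 (z = √(4850 + 1361090) = √1365940 = 2*√341485 ≈ 1168.7)
1/(37 + z) = 1/(37 + 2*√341485)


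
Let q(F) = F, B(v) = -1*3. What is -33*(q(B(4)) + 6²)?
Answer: -1089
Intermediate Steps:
B(v) = -3
-33*(q(B(4)) + 6²) = -33*(-3 + 6²) = -33*(-3 + 36) = -33*33 = -1089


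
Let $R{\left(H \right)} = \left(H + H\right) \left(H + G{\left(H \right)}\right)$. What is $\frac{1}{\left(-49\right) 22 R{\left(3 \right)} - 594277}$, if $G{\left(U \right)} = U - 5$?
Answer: $- \frac{1}{600745} \approx -1.6646 \cdot 10^{-6}$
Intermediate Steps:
$G{\left(U \right)} = -5 + U$ ($G{\left(U \right)} = U - 5 = -5 + U$)
$R{\left(H \right)} = 2 H \left(-5 + 2 H\right)$ ($R{\left(H \right)} = \left(H + H\right) \left(H + \left(-5 + H\right)\right) = 2 H \left(-5 + 2 H\right)$)
$\frac{1}{\left(-49\right) 22 R{\left(3 \right)} - 594277} = \frac{1}{\left(-49\right) 22 \cdot 2 \cdot 3 \left(-5 + 2 \cdot 3\right) - 594277} = \frac{1}{- 1078 \cdot 2 \cdot 3 \left(-5 + 6\right) - 594277} = \frac{1}{- 1078 \cdot 2 \cdot 3 \cdot 1 - 594277} = \frac{1}{\left(-1078\right) 6 - 594277} = \frac{1}{-6468 - 594277} = \frac{1}{-600745} = - \frac{1}{600745}$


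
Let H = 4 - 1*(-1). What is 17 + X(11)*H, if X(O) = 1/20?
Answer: 69/4 ≈ 17.250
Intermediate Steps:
X(O) = 1/20
H = 5 (H = 4 + 1 = 5)
17 + X(11)*H = 17 + (1/20)*5 = 17 + ¼ = 69/4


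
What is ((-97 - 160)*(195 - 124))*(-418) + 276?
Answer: 7627522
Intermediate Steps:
((-97 - 160)*(195 - 124))*(-418) + 276 = -257*71*(-418) + 276 = -18247*(-418) + 276 = 7627246 + 276 = 7627522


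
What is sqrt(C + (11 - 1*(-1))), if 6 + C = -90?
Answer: 2*I*sqrt(21) ≈ 9.1651*I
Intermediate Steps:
C = -96 (C = -6 - 90 = -96)
sqrt(C + (11 - 1*(-1))) = sqrt(-96 + (11 - 1*(-1))) = sqrt(-96 + (11 + 1)) = sqrt(-96 + 12) = sqrt(-84) = 2*I*sqrt(21)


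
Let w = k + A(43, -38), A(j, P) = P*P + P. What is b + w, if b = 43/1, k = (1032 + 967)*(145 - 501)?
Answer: -710195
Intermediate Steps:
A(j, P) = P + P**2 (A(j, P) = P**2 + P = P + P**2)
k = -711644 (k = 1999*(-356) = -711644)
w = -710238 (w = -711644 - 38*(1 - 38) = -711644 - 38*(-37) = -711644 + 1406 = -710238)
b = 43 (b = 43*1 = 43)
b + w = 43 - 710238 = -710195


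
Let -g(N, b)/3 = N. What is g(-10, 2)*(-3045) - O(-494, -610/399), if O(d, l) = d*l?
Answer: -1934210/21 ≈ -92105.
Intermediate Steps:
g(N, b) = -3*N
g(-10, 2)*(-3045) - O(-494, -610/399) = -3*(-10)*(-3045) - (-494)*(-610/399) = 30*(-3045) - (-494)*(-610*1/399) = -91350 - (-494)*(-610)/399 = -91350 - 1*15860/21 = -91350 - 15860/21 = -1934210/21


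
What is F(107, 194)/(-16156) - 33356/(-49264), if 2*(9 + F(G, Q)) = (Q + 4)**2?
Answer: -1903259/3553166 ≈ -0.53565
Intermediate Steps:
F(G, Q) = -9 + (4 + Q)**2/2 (F(G, Q) = -9 + (Q + 4)**2/2 = -9 + (4 + Q)**2/2)
F(107, 194)/(-16156) - 33356/(-49264) = (-9 + (4 + 194)**2/2)/(-16156) - 33356/(-49264) = (-9 + (1/2)*198**2)*(-1/16156) - 33356*(-1/49264) = (-9 + (1/2)*39204)*(-1/16156) + 8339/12316 = (-9 + 19602)*(-1/16156) + 8339/12316 = 19593*(-1/16156) + 8339/12316 = -2799/2308 + 8339/12316 = -1903259/3553166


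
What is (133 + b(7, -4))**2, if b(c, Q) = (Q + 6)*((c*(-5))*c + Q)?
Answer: 133225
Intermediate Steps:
b(c, Q) = (6 + Q)*(Q - 5*c**2) (b(c, Q) = (6 + Q)*((-5*c)*c + Q) = (6 + Q)*(-5*c**2 + Q) = (6 + Q)*(Q - 5*c**2))
(133 + b(7, -4))**2 = (133 + ((-4)**2 - 30*7**2 + 6*(-4) - 5*(-4)*7**2))**2 = (133 + (16 - 30*49 - 24 - 5*(-4)*49))**2 = (133 + (16 - 1470 - 24 + 980))**2 = (133 - 498)**2 = (-365)**2 = 133225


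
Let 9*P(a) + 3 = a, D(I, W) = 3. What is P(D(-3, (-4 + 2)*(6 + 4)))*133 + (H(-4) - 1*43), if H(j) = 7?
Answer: -36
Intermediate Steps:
P(a) = -1/3 + a/9
P(D(-3, (-4 + 2)*(6 + 4)))*133 + (H(-4) - 1*43) = (-1/3 + (1/9)*3)*133 + (7 - 1*43) = (-1/3 + 1/3)*133 + (7 - 43) = 0*133 - 36 = 0 - 36 = -36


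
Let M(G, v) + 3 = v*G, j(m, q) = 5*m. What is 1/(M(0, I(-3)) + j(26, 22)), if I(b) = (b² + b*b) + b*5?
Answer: 1/127 ≈ 0.0078740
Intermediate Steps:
I(b) = 2*b² + 5*b (I(b) = (b² + b²) + 5*b = 2*b² + 5*b)
M(G, v) = -3 + G*v (M(G, v) = -3 + v*G = -3 + G*v)
1/(M(0, I(-3)) + j(26, 22)) = 1/((-3 + 0*(-3*(5 + 2*(-3)))) + 5*26) = 1/((-3 + 0*(-3*(5 - 6))) + 130) = 1/((-3 + 0*(-3*(-1))) + 130) = 1/((-3 + 0*3) + 130) = 1/((-3 + 0) + 130) = 1/(-3 + 130) = 1/127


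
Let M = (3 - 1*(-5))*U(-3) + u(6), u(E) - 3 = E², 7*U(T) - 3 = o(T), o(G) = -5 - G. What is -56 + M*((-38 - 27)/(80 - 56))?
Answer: -27673/168 ≈ -164.72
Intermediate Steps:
U(T) = -2/7 - T/7 (U(T) = 3/7 + (-5 - T)/7 = 3/7 + (-5/7 - T/7) = -2/7 - T/7)
u(E) = 3 + E²
M = 281/7 (M = (3 - 1*(-5))*(-2/7 - ⅐*(-3)) + (3 + 6²) = (3 + 5)*(-2/7 + 3/7) + (3 + 36) = 8*(⅐) + 39 = 8/7 + 39 = 281/7 ≈ 40.143)
-56 + M*((-38 - 27)/(80 - 56)) = -56 + 281*((-38 - 27)/(80 - 56))/7 = -56 + 281*(-65/24)/7 = -56 + 281*(-65*1/24)/7 = -56 + (281/7)*(-65/24) = -56 - 18265/168 = -27673/168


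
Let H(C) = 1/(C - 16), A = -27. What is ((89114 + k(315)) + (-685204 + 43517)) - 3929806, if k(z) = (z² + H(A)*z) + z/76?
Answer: -14324157667/3268 ≈ -4.3832e+6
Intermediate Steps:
H(C) = 1/(-16 + C)
k(z) = z² - 33*z/3268 (k(z) = (z² + z/(-16 - 27)) + z/76 = (z² + z/(-43)) + z*(1/76) = (z² - z/43) + z/76 = z² - 33*z/3268)
((89114 + k(315)) + (-685204 + 43517)) - 3929806 = ((89114 + (1/3268)*315*(-33 + 3268*315)) + (-685204 + 43517)) - 3929806 = ((89114 + (1/3268)*315*(-33 + 1029420)) - 641687) - 3929806 = ((89114 + (1/3268)*315*1029387) - 641687) - 3929806 = ((89114 + 324256905/3268) - 641687) - 3929806 = (615481457/3268 - 641687) - 3929806 = -1481551659/3268 - 3929806 = -14324157667/3268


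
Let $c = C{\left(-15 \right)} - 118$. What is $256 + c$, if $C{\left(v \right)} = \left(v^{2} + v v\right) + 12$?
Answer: $600$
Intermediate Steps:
$C{\left(v \right)} = 12 + 2 v^{2}$ ($C{\left(v \right)} = \left(v^{2} + v^{2}\right) + 12 = 2 v^{2} + 12 = 12 + 2 v^{2}$)
$c = 344$ ($c = \left(12 + 2 \left(-15\right)^{2}\right) - 118 = \left(12 + 2 \cdot 225\right) - 118 = \left(12 + 450\right) - 118 = 462 - 118 = 344$)
$256 + c = 256 + 344 = 600$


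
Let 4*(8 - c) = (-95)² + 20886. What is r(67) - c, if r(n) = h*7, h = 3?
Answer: 29963/4 ≈ 7490.8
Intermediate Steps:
r(n) = 21 (r(n) = 3*7 = 21)
c = -29879/4 (c = 8 - ((-95)² + 20886)/4 = 8 - (9025 + 20886)/4 = 8 - ¼*29911 = 8 - 29911/4 = -29879/4 ≈ -7469.8)
r(67) - c = 21 - 1*(-29879/4) = 21 + 29879/4 = 29963/4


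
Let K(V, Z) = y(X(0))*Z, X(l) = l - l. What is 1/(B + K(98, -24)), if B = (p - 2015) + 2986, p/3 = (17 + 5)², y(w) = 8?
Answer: 1/2231 ≈ 0.00044823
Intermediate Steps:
X(l) = 0
K(V, Z) = 8*Z
p = 1452 (p = 3*(17 + 5)² = 3*22² = 3*484 = 1452)
B = 2423 (B = (1452 - 2015) + 2986 = -563 + 2986 = 2423)
1/(B + K(98, -24)) = 1/(2423 + 8*(-24)) = 1/(2423 - 192) = 1/2231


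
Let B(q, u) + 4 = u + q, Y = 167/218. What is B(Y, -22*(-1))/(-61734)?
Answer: -4091/13458012 ≈ -0.00030398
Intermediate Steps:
Y = 167/218 (Y = 167*(1/218) = 167/218 ≈ 0.76606)
B(q, u) = -4 + q + u (B(q, u) = -4 + (u + q) = -4 + (q + u) = -4 + q + u)
B(Y, -22*(-1))/(-61734) = (-4 + 167/218 - 22*(-1))/(-61734) = (-4 + 167/218 + 22)*(-1/61734) = (4091/218)*(-1/61734) = -4091/13458012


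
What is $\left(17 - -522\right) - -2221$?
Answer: $2760$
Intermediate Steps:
$\left(17 - -522\right) - -2221 = \left(17 + 522\right) + 2221 = 539 + 2221 = 2760$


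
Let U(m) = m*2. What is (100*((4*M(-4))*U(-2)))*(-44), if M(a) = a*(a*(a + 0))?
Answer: -4505600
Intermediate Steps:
U(m) = 2*m
M(a) = a³ (M(a) = a*(a*a) = a*a² = a³)
(100*((4*M(-4))*U(-2)))*(-44) = (100*((4*(-4)³)*(2*(-2))))*(-44) = (100*((4*(-64))*(-4)))*(-44) = (100*(-256*(-4)))*(-44) = (100*1024)*(-44) = 102400*(-44) = -4505600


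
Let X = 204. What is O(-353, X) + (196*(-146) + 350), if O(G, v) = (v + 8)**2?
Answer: 16678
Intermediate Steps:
O(G, v) = (8 + v)**2
O(-353, X) + (196*(-146) + 350) = (8 + 204)**2 + (196*(-146) + 350) = 212**2 + (-28616 + 350) = 44944 - 28266 = 16678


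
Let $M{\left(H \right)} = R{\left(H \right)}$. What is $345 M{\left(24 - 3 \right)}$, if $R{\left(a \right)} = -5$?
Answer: $-1725$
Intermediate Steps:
$M{\left(H \right)} = -5$
$345 M{\left(24 - 3 \right)} = 345 \left(-5\right) = -1725$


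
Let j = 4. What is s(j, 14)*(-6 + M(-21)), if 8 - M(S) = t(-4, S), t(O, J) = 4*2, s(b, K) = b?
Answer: -24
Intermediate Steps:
t(O, J) = 8
M(S) = 0 (M(S) = 8 - 1*8 = 8 - 8 = 0)
s(j, 14)*(-6 + M(-21)) = 4*(-6 + 0) = 4*(-6) = -24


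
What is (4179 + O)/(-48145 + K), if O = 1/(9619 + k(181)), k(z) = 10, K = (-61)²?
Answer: -5029949/53469837 ≈ -0.094071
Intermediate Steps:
K = 3721
O = 1/9629 (O = 1/(9619 + 10) = 1/9629 ≈ 0.00010385)
(4179 + O)/(-48145 + K) = (4179 + 1/9629)/(-48145 + 3721) = (40239592/9629)/(-44424) = (40239592/9629)*(-1/44424) = -5029949/53469837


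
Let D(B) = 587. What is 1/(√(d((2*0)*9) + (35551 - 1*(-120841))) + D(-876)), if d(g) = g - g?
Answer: 587/188177 - 2*√39098/188177 ≈ 0.0010178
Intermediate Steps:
d(g) = 0
1/(√(d((2*0)*9) + (35551 - 1*(-120841))) + D(-876)) = 1/(√(0 + (35551 - 1*(-120841))) + 587) = 1/(√(0 + (35551 + 120841)) + 587) = 1/(√(0 + 156392) + 587) = 1/(√156392 + 587) = 1/(2*√39098 + 587) = 1/(587 + 2*√39098)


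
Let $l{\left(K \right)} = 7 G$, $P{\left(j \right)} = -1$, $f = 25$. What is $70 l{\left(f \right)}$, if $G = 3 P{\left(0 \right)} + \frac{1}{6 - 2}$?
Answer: $- \frac{2695}{2} \approx -1347.5$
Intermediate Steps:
$G = - \frac{11}{4}$ ($G = 3 \left(-1\right) + \frac{1}{6 - 2} = -3 + \frac{1}{4} = - \frac{11}{4} \approx -2.75$)
$l{\left(K \right)} = - \frac{77}{4}$ ($l{\left(K \right)} = 7 \left(- \frac{11}{4}\right) = - \frac{77}{4}$)
$70 l{\left(f \right)} = 70 \left(- \frac{77}{4}\right) = - \frac{2695}{2}$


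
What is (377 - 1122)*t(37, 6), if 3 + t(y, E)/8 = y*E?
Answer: -1305240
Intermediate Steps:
t(y, E) = -24 + 8*E*y (t(y, E) = -24 + 8*(y*E) = -24 + 8*(E*y) = -24 + 8*E*y)
(377 - 1122)*t(37, 6) = (377 - 1122)*(-24 + 8*6*37) = -745*(-24 + 1776) = -745*1752 = -1305240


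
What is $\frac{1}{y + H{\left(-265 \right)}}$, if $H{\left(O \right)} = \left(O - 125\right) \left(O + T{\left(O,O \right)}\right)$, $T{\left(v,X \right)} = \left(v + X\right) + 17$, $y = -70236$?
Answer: $\frac{1}{233184} \approx 4.2885 \cdot 10^{-6}$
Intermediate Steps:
$T{\left(v,X \right)} = 17 + X + v$ ($T{\left(v,X \right)} = \left(X + v\right) + 17 = 17 + X + v$)
$H{\left(O \right)} = \left(-125 + O\right) \left(17 + 3 O\right)$ ($H{\left(O \right)} = \left(O - 125\right) \left(O + \left(17 + O + O\right)\right) = \left(-125 + O\right) \left(O + \left(17 + 2 O\right)\right) = \left(-125 + O\right) \left(17 + 3 O\right)$)
$\frac{1}{y + H{\left(-265 \right)}} = \frac{1}{-70236 - \left(-92745 - 210675\right)} = \frac{1}{-70236 + \left(-2125 + 94870 + 3 \cdot 70225\right)} = \frac{1}{-70236 + \left(-2125 + 94870 + 210675\right)} = \frac{1}{-70236 + 303420} = \frac{1}{233184}$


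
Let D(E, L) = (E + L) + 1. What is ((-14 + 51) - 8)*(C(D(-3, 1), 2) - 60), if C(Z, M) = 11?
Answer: -1421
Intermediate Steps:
D(E, L) = 1 + E + L
((-14 + 51) - 8)*(C(D(-3, 1), 2) - 60) = ((-14 + 51) - 8)*(11 - 60) = (37 - 8)*(-49) = 29*(-49) = -1421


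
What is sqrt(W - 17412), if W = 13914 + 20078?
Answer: 2*sqrt(4145) ≈ 128.76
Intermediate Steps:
W = 33992
sqrt(W - 17412) = sqrt(33992 - 17412) = sqrt(16580) = 2*sqrt(4145)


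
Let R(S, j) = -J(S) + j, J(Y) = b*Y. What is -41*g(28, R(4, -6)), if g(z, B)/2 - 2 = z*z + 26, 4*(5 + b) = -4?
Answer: -66584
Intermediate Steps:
b = -6 (b = -5 + (1/4)*(-4) = -5 - 1 = -6)
J(Y) = -6*Y
R(S, j) = j + 6*S (R(S, j) = -(-6)*S + j = 6*S + j = j + 6*S)
g(z, B) = 56 + 2*z**2 (g(z, B) = 4 + 2*(z*z + 26) = 4 + 2*(z**2 + 26) = 4 + 2*(26 + z**2) = 4 + (52 + 2*z**2) = 56 + 2*z**2)
-41*g(28, R(4, -6)) = -41*(56 + 2*28**2) = -41*(56 + 2*784) = -41*(56 + 1568) = -41*1624 = -66584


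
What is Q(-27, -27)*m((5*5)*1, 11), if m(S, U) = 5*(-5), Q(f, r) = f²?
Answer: -18225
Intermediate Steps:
m(S, U) = -25
Q(-27, -27)*m((5*5)*1, 11) = (-27)²*(-25) = 729*(-25) = -18225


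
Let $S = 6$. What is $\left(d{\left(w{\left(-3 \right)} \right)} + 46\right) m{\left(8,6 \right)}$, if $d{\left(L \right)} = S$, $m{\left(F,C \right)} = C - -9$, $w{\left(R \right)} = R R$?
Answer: $780$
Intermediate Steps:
$w{\left(R \right)} = R^{2}$
$m{\left(F,C \right)} = 9 + C$ ($m{\left(F,C \right)} = C + 9 = 9 + C$)
$d{\left(L \right)} = 6$
$\left(d{\left(w{\left(-3 \right)} \right)} + 46\right) m{\left(8,6 \right)} = \left(6 + 46\right) \left(9 + 6\right) = 52 \cdot 15 = 780$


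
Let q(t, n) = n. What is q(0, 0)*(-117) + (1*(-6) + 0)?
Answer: -6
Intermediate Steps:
q(0, 0)*(-117) + (1*(-6) + 0) = 0*(-117) + (1*(-6) + 0) = 0 + (-6 + 0) = 0 - 6 = -6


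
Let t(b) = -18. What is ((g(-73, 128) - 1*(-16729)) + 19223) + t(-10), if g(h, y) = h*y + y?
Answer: 26718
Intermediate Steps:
g(h, y) = y + h*y
((g(-73, 128) - 1*(-16729)) + 19223) + t(-10) = ((128*(1 - 73) - 1*(-16729)) + 19223) - 18 = ((128*(-72) + 16729) + 19223) - 18 = ((-9216 + 16729) + 19223) - 18 = (7513 + 19223) - 18 = 26736 - 18 = 26718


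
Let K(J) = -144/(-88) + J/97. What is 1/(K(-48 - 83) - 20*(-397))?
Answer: 1067/8472285 ≈ 0.00012594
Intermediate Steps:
K(J) = 18/11 + J/97 (K(J) = -144*(-1/88) + J*(1/97) = 18/11 + J/97)
1/(K(-48 - 83) - 20*(-397)) = 1/((18/11 + (-48 - 83)/97) - 20*(-397)) = 1/((18/11 + (1/97)*(-131)) + 7940) = 1/((18/11 - 131/97) + 7940) = 1/(305/1067 + 7940) = 1/(8472285/1067) = 1067/8472285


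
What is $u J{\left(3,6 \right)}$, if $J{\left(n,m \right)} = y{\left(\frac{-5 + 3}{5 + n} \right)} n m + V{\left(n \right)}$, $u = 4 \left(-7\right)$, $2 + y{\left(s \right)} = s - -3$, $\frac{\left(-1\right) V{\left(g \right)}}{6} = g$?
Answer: $126$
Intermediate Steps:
$V{\left(g \right)} = - 6 g$
$y{\left(s \right)} = 1 + s$ ($y{\left(s \right)} = -2 + \left(s - -3\right) = -2 + \left(s + 3\right) = -2 + \left(3 + s\right) = 1 + s$)
$u = -28$
$J{\left(n,m \right)} = - 6 n + m n \left(1 - \frac{2}{5 + n}\right)$ ($J{\left(n,m \right)} = \left(1 + \frac{-5 + 3}{5 + n}\right) n m - 6 n = \left(1 - \frac{2}{5 + n}\right) n m - 6 n = n \left(1 - \frac{2}{5 + n}\right) m - 6 n = m n \left(1 - \frac{2}{5 + n}\right) - 6 n = - 6 n + m n \left(1 - \frac{2}{5 + n}\right)$)
$u J{\left(3,6 \right)} = - 28 \frac{3 \left(-30 - 18 + 6 \left(3 + 3\right)\right)}{5 + 3} = - 28 \frac{3 \left(-30 - 18 + 6 \cdot 6\right)}{8} = - 28 \cdot 3 \cdot \frac{1}{8} \left(-30 - 18 + 36\right) = - 28 \cdot 3 \cdot \frac{1}{8} \left(-12\right) = \left(-28\right) \left(- \frac{9}{2}\right) = 126$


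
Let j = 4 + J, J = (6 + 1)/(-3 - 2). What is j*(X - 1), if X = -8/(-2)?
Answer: 39/5 ≈ 7.8000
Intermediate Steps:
X = 4 (X = -8*(-½) = 4)
J = -7/5 (J = 7/(-5) = 7*(-⅕) = -7/5 ≈ -1.4000)
j = 13/5 (j = 4 - 7/5 = 13/5 ≈ 2.6000)
j*(X - 1) = 13*(4 - 1)/5 = (13/5)*3 = 39/5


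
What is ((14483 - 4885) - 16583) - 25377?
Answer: -32362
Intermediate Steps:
((14483 - 4885) - 16583) - 25377 = (9598 - 16583) - 25377 = -6985 - 25377 = -32362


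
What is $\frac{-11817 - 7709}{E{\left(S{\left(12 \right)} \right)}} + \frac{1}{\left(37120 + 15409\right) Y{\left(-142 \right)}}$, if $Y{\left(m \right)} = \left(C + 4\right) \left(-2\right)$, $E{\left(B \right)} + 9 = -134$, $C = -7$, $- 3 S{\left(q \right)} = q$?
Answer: $\frac{473391359}{3466914} \approx 136.55$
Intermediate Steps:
$S{\left(q \right)} = - \frac{q}{3}$
$E{\left(B \right)} = -143$ ($E{\left(B \right)} = -9 - 134 = -143$)
$Y{\left(m \right)} = 6$ ($Y{\left(m \right)} = \left(-7 + 4\right) \left(-2\right) = \left(-3\right) \left(-2\right) = 6$)
$\frac{-11817 - 7709}{E{\left(S{\left(12 \right)} \right)}} + \frac{1}{\left(37120 + 15409\right) Y{\left(-142 \right)}} = \frac{-11817 - 7709}{-143} + \frac{1}{\left(37120 + 15409\right) 6} = \left(-19526\right) \left(- \frac{1}{143}\right) + \frac{1}{52529} \cdot \frac{1}{6} = \frac{1502}{11} + \frac{1}{52529} \cdot \frac{1}{6} = \frac{1502}{11} + \frac{1}{315174} = \frac{473391359}{3466914}$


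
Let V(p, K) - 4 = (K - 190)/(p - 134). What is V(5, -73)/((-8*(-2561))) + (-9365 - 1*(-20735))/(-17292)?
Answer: -2503074481/3808493832 ≈ -0.65724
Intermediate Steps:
V(p, K) = 4 + (-190 + K)/(-134 + p) (V(p, K) = 4 + (K - 190)/(p - 134) = 4 + (-190 + K)/(-134 + p))
V(5, -73)/((-8*(-2561))) + (-9365 - 1*(-20735))/(-17292) = ((-726 - 73 + 4*5)/(-134 + 5))/((-8*(-2561))) + (-9365 - 1*(-20735))/(-17292) = ((-726 - 73 + 20)/(-129))/20488 + (-9365 + 20735)*(-1/17292) = -1/129*(-779)*(1/20488) + 11370*(-1/17292) = (779/129)*(1/20488) - 1895/2882 = 779/2642952 - 1895/2882 = -2503074481/3808493832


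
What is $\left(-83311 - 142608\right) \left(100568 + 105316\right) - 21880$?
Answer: $-46513129276$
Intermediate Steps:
$\left(-83311 - 142608\right) \left(100568 + 105316\right) - 21880 = \left(-225919\right) 205884 - 21880 = -46513107396 - 21880 = -46513129276$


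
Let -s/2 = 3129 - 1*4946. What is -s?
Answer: -3634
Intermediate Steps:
s = 3634 (s = -2*(3129 - 1*4946) = -2*(3129 - 4946) = -2*(-1817) = 3634)
-s = -1*3634 = -3634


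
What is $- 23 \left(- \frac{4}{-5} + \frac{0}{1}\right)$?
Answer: $- \frac{92}{5} \approx -18.4$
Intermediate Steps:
$- 23 \left(- \frac{4}{-5} + \frac{0}{1}\right) = - 23 \left(\left(-4\right) \left(- \frac{1}{5}\right) + 0 \cdot 1\right) = - 23 \left(\frac{4}{5} + 0\right) = \left(-23\right) \frac{4}{5} = - \frac{92}{5}$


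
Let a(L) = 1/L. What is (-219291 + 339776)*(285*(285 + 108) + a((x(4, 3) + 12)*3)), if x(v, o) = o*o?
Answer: 850180233260/63 ≈ 1.3495e+10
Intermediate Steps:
x(v, o) = o²
(-219291 + 339776)*(285*(285 + 108) + a((x(4, 3) + 12)*3)) = (-219291 + 339776)*(285*(285 + 108) + 1/((3² + 12)*3)) = 120485*(285*393 + 1/((9 + 12)*3)) = 120485*(112005 + 1/(21*3)) = 120485*(112005 + 1/63) = 120485*(7056316/63) = 850180233260/63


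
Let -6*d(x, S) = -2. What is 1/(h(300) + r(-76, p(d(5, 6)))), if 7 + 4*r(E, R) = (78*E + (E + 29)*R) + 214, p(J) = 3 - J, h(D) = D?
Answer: -12/13939 ≈ -0.00086089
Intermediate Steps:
d(x, S) = ⅓ (d(x, S) = -⅙*(-2) = ⅓)
r(E, R) = 207/4 + 39*E/2 + R*(29 + E)/4 (r(E, R) = -7/4 + ((78*E + (E + 29)*R) + 214)/4 = -7/4 + ((78*E + (29 + E)*R) + 214)/4 = -7/4 + ((78*E + R*(29 + E)) + 214)/4 = -7/4 + (214 + 78*E + R*(29 + E))/4 = -7/4 + (107/2 + 39*E/2 + R*(29 + E)/4) = 207/4 + 39*E/2 + R*(29 + E)/4)
1/(h(300) + r(-76, p(d(5, 6)))) = 1/(300 + (207/4 + 29*(3 - 1*⅓)/4 + (39/2)*(-76) + (¼)*(-76)*(3 - 1*⅓))) = 1/(300 + (207/4 + 29*(3 - ⅓)/4 - 1482 + (¼)*(-76)*(3 - ⅓))) = 1/(300 + (207/4 + (29/4)*(8/3) - 1482 + (¼)*(-76)*(8/3))) = 1/(300 + (207/4 + 58/3 - 1482 - 152/3)) = 1/(300 - 17539/12) = 1/(-13939/12) = -12/13939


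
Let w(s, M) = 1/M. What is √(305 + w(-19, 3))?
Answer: 2*√687/3 ≈ 17.474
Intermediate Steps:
√(305 + w(-19, 3)) = √(305 + 1/3) = √(305 + ⅓) = √(916/3) = 2*√687/3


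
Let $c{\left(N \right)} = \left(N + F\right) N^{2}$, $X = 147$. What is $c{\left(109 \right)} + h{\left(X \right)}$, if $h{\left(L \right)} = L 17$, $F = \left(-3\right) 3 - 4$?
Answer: $1143075$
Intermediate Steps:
$F = -13$ ($F = -9 - 4 = -13$)
$c{\left(N \right)} = N^{2} \left(-13 + N\right)$ ($c{\left(N \right)} = \left(N - 13\right) N^{2} = \left(-13 + N\right) N^{2} = N^{2} \left(-13 + N\right)$)
$h{\left(L \right)} = 17 L$
$c{\left(109 \right)} + h{\left(X \right)} = 109^{2} \left(-13 + 109\right) + 17 \cdot 147 = 11881 \cdot 96 + 2499 = 1140576 + 2499 = 1143075$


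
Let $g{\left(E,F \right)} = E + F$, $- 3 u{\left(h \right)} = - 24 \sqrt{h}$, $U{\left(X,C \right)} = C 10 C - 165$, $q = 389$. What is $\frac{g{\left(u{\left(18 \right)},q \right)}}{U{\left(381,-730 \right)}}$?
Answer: $\frac{389}{5328835} + \frac{24 \sqrt{2}}{5328835} \approx 7.9368 \cdot 10^{-5}$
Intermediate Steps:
$U{\left(X,C \right)} = -165 + 10 C^{2}$ ($U{\left(X,C \right)} = 10 C C - 165 = 10 C^{2} - 165 = -165 + 10 C^{2}$)
$u{\left(h \right)} = 8 \sqrt{h}$ ($u{\left(h \right)} = - \frac{\left(-24\right) \sqrt{h}}{3} = 8 \sqrt{h}$)
$\frac{g{\left(u{\left(18 \right)},q \right)}}{U{\left(381,-730 \right)}} = \frac{8 \sqrt{18} + 389}{-165 + 10 \left(-730\right)^{2}} = \frac{8 \cdot 3 \sqrt{2} + 389}{-165 + 10 \cdot 532900} = \frac{24 \sqrt{2} + 389}{-165 + 5329000} = \frac{389 + 24 \sqrt{2}}{5328835} = \left(389 + 24 \sqrt{2}\right) \frac{1}{5328835} = \frac{389}{5328835} + \frac{24 \sqrt{2}}{5328835}$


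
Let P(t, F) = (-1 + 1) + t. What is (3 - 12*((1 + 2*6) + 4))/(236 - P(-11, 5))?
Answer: -201/247 ≈ -0.81377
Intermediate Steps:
P(t, F) = t (P(t, F) = 0 + t = t)
(3 - 12*((1 + 2*6) + 4))/(236 - P(-11, 5)) = (3 - 12*((1 + 2*6) + 4))/(236 - 1*(-11)) = (3 - 12*((1 + 12) + 4))/(236 + 11) = (3 - 12*(13 + 4))/247 = (3 - 12*17)*(1/247) = (3 - 204)*(1/247) = -201*1/247 = -201/247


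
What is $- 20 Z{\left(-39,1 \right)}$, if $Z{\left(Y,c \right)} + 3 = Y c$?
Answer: $840$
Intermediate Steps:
$Z{\left(Y,c \right)} = -3 + Y c$
$- 20 Z{\left(-39,1 \right)} = - 20 \left(-3 - 39\right) = \left(-20\right) \left(-42\right) = 840$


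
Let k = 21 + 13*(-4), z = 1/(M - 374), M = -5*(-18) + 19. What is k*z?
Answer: 31/265 ≈ 0.11698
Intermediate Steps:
M = 109 (M = 90 + 19 = 109)
z = -1/265 (z = 1/(109 - 374) = 1/(-265) = -1/265 ≈ -0.0037736)
k = -31 (k = 21 - 52 = -31)
k*z = -31*(-1/265) = 31/265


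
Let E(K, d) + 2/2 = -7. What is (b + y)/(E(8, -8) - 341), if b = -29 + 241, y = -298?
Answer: 86/349 ≈ 0.24642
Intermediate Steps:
b = 212
E(K, d) = -8 (E(K, d) = -1 - 7 = -8)
(b + y)/(E(8, -8) - 341) = (212 - 298)/(-8 - 341) = -86/(-349) = -86*(-1/349) = 86/349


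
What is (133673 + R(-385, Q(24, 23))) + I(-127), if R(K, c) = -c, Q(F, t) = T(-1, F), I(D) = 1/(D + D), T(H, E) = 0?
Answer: 33952941/254 ≈ 1.3367e+5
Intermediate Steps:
I(D) = 1/(2*D)
Q(F, t) = 0
(133673 + R(-385, Q(24, 23))) + I(-127) = (133673 - 1*0) + (1/2)/(-127) = (133673 + 0) + (1/2)*(-1/127) = 133673 - 1/254 = 33952941/254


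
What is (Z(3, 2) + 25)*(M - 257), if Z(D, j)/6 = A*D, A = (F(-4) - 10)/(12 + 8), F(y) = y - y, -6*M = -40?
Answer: -12016/3 ≈ -4005.3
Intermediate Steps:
M = 20/3 (M = -⅙*(-40) = 20/3 ≈ 6.6667)
F(y) = 0
A = -½ (A = (0 - 10)/(12 + 8) = -10/20 = -10*1/20 = -½ ≈ -0.50000)
Z(D, j) = -3*D (Z(D, j) = 6*(-D/2) = -3*D)
(Z(3, 2) + 25)*(M - 257) = (-3*3 + 25)*(20/3 - 257) = (-9 + 25)*(-751/3) = 16*(-751/3) = -12016/3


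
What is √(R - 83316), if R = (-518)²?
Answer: 4*√11563 ≈ 430.13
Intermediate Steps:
R = 268324
√(R - 83316) = √(268324 - 83316) = √185008 = 4*√11563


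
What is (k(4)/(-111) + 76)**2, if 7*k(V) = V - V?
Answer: 5776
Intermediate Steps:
k(V) = 0 (k(V) = (V - V)/7 = (1/7)*0 = 0)
(k(4)/(-111) + 76)**2 = (0/(-111) + 76)**2 = (0*(-1/111) + 76)**2 = (0 + 76)**2 = 76**2 = 5776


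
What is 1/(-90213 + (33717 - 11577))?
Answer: -1/68073 ≈ -1.4690e-5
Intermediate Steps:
1/(-90213 + (33717 - 11577)) = 1/(-90213 + 22140) = 1/(-68073) = -1/68073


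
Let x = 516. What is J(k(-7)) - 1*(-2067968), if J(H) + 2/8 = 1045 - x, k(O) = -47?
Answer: 8273987/4 ≈ 2.0685e+6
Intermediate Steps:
J(H) = 2115/4 (J(H) = -¼ + (1045 - 1*516) = -¼ + (1045 - 516) = -¼ + 529 = 2115/4)
J(k(-7)) - 1*(-2067968) = 2115/4 - 1*(-2067968) = 2115/4 + 2067968 = 8273987/4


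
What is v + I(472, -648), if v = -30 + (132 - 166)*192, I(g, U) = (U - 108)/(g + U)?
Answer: -288363/44 ≈ -6553.7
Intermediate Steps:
I(g, U) = (-108 + U)/(U + g)
v = -6558 (v = -30 - 34*192 = -30 - 6528 = -6558)
v + I(472, -648) = -6558 + (-108 - 648)/(-648 + 472) = -6558 - 756/(-176) = -6558 - 1/176*(-756) = -6558 + 189/44 = -288363/44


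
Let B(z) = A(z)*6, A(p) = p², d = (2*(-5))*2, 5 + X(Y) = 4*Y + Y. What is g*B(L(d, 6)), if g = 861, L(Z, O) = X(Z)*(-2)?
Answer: 227820600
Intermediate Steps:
X(Y) = -5 + 5*Y (X(Y) = -5 + (4*Y + Y) = -5 + 5*Y)
d = -20 (d = -10*2 = -20)
L(Z, O) = 10 - 10*Z (L(Z, O) = (-5 + 5*Z)*(-2) = 10 - 10*Z)
B(z) = 6*z² (B(z) = z²*6 = 6*z²)
g*B(L(d, 6)) = 861*(6*(10 - 10*(-20))²) = 861*(6*(10 + 200)²) = 861*(6*210²) = 861*(6*44100) = 861*264600 = 227820600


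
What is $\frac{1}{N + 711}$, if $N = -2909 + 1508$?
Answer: $- \frac{1}{690} \approx -0.0014493$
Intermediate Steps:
$N = -1401$
$\frac{1}{N + 711} = \frac{1}{-1401 + 711} = \frac{1}{-690} = - \frac{1}{690}$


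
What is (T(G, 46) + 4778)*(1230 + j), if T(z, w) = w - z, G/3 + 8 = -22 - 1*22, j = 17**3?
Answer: 30592140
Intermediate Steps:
j = 4913
G = -156 (G = -24 + 3*(-22 - 1*22) = -24 + 3*(-22 - 22) = -24 + 3*(-44) = -24 - 132 = -156)
(T(G, 46) + 4778)*(1230 + j) = ((46 - 1*(-156)) + 4778)*(1230 + 4913) = ((46 + 156) + 4778)*6143 = (202 + 4778)*6143 = 4980*6143 = 30592140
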